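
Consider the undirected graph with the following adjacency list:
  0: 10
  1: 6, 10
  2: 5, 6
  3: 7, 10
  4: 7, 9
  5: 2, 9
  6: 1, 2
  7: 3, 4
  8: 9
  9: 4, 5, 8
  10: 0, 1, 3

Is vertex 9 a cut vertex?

Deleting 9 raises the number of components from 1 to 2, so 9 is a cut vertex.

Yes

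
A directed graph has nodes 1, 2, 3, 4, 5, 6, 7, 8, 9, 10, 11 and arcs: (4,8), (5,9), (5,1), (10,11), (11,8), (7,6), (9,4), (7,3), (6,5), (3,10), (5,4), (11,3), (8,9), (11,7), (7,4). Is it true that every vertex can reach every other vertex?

No

There is no directed path from 5 to 3, so the graph is not strongly connected.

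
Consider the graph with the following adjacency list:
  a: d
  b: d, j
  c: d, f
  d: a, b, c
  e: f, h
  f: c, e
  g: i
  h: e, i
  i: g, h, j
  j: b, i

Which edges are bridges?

a-d, g-i

The edges on the cycle d-b-j-i-h-e-f-c-d are not bridges since each lies on that cycle.
But removing g-i disconnects g from i; removing d-a disconnects d from a — these are bridges.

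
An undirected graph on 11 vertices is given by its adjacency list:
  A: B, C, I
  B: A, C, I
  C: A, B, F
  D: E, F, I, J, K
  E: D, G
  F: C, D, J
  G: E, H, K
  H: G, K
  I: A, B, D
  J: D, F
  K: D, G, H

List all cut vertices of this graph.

D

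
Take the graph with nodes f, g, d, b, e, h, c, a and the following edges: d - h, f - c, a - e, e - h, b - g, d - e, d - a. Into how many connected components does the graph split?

3

Starting from b we can reach b, g. That is one component of size 2.
Starting from c we can reach c, f. That is one component of size 2.
Starting from a we can reach a, d, e, h. That is one component of size 4.
Total: 3 components.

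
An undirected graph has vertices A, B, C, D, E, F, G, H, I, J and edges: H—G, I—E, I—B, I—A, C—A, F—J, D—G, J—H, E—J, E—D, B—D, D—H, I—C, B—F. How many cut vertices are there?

Removing I increases the component count from 1 to 2, so I is a cut vertex.
By contrast removing E leaves 1 component; it is not a cut vertex. No other vertex is a cut vertex either.

1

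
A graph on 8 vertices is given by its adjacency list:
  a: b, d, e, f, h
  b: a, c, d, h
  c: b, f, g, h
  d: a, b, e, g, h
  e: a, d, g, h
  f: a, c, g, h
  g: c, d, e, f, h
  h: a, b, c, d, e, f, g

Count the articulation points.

Removing h, for instance, still leaves 1 component. No single vertex removal increases the component count — the graph has no articulation points.

0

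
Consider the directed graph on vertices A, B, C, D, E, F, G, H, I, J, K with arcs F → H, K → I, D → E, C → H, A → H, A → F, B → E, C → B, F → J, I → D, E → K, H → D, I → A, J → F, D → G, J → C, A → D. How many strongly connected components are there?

2

{A, B, C, D, E, F, H, I, J, K} are all mutually reachable — one SCC of size 10.
{G} is an SCC by itself.
That gives 2 strongly connected components.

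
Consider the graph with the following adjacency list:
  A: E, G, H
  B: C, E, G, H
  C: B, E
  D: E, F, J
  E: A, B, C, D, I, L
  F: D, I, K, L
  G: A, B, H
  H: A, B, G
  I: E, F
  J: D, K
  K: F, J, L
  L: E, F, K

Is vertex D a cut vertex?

No

Deleting D leaves 1 component (was 1) (its neighbors E, F, J remain connected to each other), so D is not a cut vertex.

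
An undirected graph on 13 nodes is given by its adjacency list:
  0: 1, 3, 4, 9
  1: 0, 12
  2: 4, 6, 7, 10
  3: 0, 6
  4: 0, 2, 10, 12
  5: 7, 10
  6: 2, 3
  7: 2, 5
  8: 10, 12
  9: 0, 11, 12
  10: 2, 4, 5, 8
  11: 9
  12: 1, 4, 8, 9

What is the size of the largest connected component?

13

Starting from 0 we can reach 0, 1, 2, 3, 4, 5, 6, 7, 8, 9, 10, 11, 12. That is one component of size 13.
The largest has 13 vertices.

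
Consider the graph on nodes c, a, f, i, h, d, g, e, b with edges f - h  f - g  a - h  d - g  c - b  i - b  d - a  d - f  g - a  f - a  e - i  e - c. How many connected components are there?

2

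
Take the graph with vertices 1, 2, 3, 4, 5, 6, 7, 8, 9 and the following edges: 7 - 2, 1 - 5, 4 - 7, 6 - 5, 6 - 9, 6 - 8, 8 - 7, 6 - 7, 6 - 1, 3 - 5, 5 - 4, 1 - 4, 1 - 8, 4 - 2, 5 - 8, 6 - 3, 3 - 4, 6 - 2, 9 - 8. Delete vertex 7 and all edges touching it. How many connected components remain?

1

With 7 gone, the remaining components are: {1, 2, 3, 4, 5, 6, 8, 9}.
That is 1 component.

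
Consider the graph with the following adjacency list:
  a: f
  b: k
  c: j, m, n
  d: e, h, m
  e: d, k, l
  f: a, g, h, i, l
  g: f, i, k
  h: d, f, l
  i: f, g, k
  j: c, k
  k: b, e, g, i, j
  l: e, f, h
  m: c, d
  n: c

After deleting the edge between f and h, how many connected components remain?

1

f and h are still connected via f-l-h, so the component count stays at 1.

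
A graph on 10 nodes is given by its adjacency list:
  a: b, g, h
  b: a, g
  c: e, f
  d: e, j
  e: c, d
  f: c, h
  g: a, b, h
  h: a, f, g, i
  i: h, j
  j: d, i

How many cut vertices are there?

Removing h increases the component count from 1 to 2, so h is a cut vertex.
By contrast removing e leaves 1 component; it is not a cut vertex. No other vertex is a cut vertex either.

1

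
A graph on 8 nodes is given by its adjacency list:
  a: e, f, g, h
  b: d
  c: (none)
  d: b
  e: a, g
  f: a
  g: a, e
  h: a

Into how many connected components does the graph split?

3

c is isolated — a component by itself.
Starting from b we can reach b, d. That is one component of size 2.
Starting from a we can reach a, e, f, g, h. That is one component of size 5.
Total: 3 components.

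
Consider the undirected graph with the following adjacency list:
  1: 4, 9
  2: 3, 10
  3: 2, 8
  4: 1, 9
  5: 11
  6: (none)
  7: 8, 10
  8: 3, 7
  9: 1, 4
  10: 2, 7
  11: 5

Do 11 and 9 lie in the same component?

The component containing 11 is {5, 11}, and 9 is not in it.

No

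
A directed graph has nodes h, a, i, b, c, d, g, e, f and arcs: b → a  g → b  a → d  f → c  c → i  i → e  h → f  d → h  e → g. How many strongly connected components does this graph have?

{a, b, c, d, e, f, g, h, i} are all mutually reachable — one SCC of size 9.
That gives 1 strongly connected component.

1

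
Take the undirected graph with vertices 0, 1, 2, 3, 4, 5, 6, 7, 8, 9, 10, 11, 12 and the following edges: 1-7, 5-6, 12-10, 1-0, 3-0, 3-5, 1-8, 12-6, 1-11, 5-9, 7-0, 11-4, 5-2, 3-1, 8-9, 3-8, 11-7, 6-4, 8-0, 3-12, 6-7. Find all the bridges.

The edges on the cycle 3-5-9-8-3 are not bridges since each lies on that cycle.
But removing 2-5 disconnects 2 from 5; removing 12-10 disconnects 12 from 10 — these are bridges.

10-12, 2-5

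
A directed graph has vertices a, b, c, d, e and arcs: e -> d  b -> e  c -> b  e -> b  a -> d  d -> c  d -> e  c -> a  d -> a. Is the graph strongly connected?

Yes

From b we can reach every vertex (a, b, c, d, e), and every vertex can reach b (a, b, c, d, e). So the whole graph is one strongly connected component.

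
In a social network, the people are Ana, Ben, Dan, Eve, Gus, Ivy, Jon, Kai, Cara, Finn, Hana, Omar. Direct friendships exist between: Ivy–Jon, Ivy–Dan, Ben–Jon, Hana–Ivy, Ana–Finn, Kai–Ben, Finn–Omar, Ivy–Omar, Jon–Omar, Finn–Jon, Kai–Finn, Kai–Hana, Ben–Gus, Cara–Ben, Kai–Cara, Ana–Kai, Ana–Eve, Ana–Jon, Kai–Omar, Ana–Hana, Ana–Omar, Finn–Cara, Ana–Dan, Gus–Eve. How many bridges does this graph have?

The edges on the cycle Ana-Kai-Ben-Gus-Eve-Ana are not bridges since each lies on that cycle.
Every edge lies on some cycle, so there are no bridges.

0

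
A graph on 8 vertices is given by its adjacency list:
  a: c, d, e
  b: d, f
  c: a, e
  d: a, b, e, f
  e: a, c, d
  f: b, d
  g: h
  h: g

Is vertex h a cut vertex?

Deleting h leaves 2 components (was 2), so h is not a cut vertex.

No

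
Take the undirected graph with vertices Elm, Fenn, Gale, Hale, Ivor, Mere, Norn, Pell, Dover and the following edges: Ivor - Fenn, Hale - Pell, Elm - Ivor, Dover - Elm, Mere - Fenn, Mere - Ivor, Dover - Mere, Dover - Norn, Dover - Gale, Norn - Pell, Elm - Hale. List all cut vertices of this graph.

Removing Dover increases the component count from 1 to 2, so Dover is a cut vertex.
By contrast removing Norn leaves 1 component; it is not a cut vertex. No other vertex is a cut vertex either.

Dover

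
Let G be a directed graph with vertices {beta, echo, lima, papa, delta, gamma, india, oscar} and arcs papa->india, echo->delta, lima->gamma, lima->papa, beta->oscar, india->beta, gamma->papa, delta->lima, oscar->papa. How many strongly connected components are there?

5

{beta, papa, india, oscar} are all mutually reachable — one SCC of size 4.
{echo} is an SCC by itself.
{gamma} is an SCC by itself.
{lima} is an SCC by itself.
{delta} is an SCC by itself.
That gives 5 strongly connected components.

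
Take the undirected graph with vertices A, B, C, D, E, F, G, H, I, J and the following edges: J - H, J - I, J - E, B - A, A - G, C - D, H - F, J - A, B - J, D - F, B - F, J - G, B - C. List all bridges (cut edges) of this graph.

The edges on the cycle J-A-G-J are not bridges since each lies on that cycle.
But removing J - I disconnects J from I; removing E - J disconnects E from J — these are bridges.

E-J, I-J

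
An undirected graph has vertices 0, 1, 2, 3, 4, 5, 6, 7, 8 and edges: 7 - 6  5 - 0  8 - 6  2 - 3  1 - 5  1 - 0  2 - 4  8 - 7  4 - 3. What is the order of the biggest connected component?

Starting from 2 we can reach 2, 3, 4. That is one component of size 3.
Starting from 0 we can reach 0, 1, 5. That is one component of size 3.
Starting from 6 we can reach 6, 7, 8. That is one component of size 3.
The largest has 3 vertices.

3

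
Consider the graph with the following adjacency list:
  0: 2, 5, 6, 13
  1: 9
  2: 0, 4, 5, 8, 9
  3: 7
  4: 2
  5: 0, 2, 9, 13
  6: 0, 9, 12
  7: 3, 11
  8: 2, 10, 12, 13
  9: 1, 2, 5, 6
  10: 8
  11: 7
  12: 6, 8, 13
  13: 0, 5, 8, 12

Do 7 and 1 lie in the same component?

The component containing 7 is {3, 7, 11}, and 1 is not in it.

No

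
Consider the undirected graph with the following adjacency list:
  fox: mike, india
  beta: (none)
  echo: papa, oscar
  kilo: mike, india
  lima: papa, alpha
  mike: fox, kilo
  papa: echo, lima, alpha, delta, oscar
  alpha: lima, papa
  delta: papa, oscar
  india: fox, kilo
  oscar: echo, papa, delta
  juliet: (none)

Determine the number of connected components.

4

juliet is isolated — a component by itself.
beta is isolated — a component by itself.
Starting from fox we can reach fox, kilo, mike, india. That is one component of size 4.
Starting from echo we can reach echo, lima, papa, alpha, delta, oscar. That is one component of size 6.
Total: 4 components.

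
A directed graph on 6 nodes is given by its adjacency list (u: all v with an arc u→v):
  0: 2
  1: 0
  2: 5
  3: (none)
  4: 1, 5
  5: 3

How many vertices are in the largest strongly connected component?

{4} is an SCC by itself.
{1} is an SCC by itself.
{0} is an SCC by itself.
{5} is an SCC by itself.
{2} is an SCC by itself.
(and 1 more singleton SCC)
The largest has 1 vertex.

1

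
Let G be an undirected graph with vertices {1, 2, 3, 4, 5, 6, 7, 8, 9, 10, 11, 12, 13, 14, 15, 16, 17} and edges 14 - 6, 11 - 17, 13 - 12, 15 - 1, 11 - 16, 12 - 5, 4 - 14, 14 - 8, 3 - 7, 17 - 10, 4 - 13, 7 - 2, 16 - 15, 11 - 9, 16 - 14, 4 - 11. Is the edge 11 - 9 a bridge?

Removing 11 - 9 leaves no path between 11 and 9: the component count goes from 2 to 3. So it is a bridge.

Yes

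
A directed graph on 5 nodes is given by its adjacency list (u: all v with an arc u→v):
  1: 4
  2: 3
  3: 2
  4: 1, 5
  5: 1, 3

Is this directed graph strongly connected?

There is no directed path from 2 to 4, so the graph is not strongly connected.

No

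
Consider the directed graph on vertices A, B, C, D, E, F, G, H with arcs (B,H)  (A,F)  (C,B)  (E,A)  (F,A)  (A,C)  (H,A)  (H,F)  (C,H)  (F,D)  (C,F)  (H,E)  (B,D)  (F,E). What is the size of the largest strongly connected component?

6

{A, B, C, E, F, H} are all mutually reachable — one SCC of size 6.
{D} is an SCC by itself.
{G} is an SCC by itself.
The largest has 6 vertices.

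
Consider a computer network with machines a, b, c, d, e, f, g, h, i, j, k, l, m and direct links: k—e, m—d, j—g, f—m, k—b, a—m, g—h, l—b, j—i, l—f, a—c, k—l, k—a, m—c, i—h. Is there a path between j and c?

No

The component containing j is {g, h, i, j}, and c is not in it.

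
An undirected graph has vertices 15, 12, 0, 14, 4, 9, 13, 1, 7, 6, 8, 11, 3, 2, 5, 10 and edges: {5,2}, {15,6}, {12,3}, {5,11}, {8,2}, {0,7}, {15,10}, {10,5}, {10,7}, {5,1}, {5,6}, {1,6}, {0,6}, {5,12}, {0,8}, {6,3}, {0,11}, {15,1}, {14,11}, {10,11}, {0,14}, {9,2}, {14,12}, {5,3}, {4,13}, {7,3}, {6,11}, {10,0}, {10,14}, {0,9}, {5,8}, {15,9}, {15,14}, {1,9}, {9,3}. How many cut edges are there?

1

The edges on the cycle 5-8-2-5 are not bridges since each lies on that cycle.
But removing 4 - 13 disconnects 4 from 13 — this is a bridge.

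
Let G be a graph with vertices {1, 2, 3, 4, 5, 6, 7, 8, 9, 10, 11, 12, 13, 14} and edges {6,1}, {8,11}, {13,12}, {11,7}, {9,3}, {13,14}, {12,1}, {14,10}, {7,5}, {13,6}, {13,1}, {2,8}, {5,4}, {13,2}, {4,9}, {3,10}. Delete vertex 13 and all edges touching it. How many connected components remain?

2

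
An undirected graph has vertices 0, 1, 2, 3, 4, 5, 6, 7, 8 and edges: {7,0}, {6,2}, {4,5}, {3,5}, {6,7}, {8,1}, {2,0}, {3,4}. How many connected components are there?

3

Starting from 1 we can reach 1, 8. That is one component of size 2.
Starting from 3 we can reach 3, 4, 5. That is one component of size 3.
Starting from 0 we can reach 0, 2, 6, 7. That is one component of size 4.
Total: 3 components.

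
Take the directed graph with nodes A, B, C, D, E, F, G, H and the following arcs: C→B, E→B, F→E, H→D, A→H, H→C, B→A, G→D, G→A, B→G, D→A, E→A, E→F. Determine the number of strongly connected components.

2

{A, B, C, D, G, H} are all mutually reachable — one SCC of size 6.
{E, F} are all mutually reachable — one SCC of size 2.
That gives 2 strongly connected components.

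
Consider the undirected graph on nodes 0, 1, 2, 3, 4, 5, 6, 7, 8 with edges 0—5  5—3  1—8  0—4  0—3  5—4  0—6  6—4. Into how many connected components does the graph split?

7 is isolated — a component by itself.
2 is isolated — a component by itself.
Starting from 1 we can reach 1, 8. That is one component of size 2.
Starting from 0 we can reach 0, 3, 4, 5, 6. That is one component of size 5.
Total: 4 components.

4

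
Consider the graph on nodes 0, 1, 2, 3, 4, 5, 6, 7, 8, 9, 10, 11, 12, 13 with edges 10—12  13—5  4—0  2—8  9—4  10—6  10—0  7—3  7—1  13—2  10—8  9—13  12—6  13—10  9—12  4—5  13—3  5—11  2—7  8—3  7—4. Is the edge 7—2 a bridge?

No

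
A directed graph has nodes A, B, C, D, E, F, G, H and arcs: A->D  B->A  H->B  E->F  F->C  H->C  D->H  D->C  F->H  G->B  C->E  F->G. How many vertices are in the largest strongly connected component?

{A, B, C, D, E, F, G, H} are all mutually reachable — one SCC of size 8.
The largest has 8 vertices.

8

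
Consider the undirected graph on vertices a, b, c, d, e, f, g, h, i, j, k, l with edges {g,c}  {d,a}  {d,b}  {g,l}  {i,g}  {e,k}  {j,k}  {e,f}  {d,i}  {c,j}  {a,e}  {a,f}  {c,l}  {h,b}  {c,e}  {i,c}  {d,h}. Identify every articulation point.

d

Removing d increases the component count from 1 to 2, so d is a cut vertex.
By contrast removing i leaves 1 component; it is not a cut vertex. No other vertex is a cut vertex either.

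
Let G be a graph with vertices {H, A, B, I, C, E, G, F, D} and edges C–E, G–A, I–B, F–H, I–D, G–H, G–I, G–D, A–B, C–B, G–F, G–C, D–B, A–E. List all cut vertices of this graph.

Removing G increases the component count from 1 to 2, so G is a cut vertex.
By contrast removing I leaves 1 component; it is not a cut vertex. No other vertex is a cut vertex either.

G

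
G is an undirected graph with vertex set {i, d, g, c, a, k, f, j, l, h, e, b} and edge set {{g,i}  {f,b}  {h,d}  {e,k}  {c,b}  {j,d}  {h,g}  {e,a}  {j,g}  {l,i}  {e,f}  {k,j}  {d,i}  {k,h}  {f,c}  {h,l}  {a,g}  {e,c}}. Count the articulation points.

Removing e increases the component count from 1 to 2, so e is a cut vertex.
By contrast removing g leaves 1 component; it is not a cut vertex. No other vertex is a cut vertex either.

1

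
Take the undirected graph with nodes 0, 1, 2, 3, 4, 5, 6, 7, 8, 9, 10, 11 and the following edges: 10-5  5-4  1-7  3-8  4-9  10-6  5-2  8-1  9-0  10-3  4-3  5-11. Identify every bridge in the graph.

0-9, 1-7, 1-8, 10-6, 11-5, 2-5, 3-8, 4-9

The edges on the cycle 10-5-4-3-10 are not bridges since each lies on that cycle.
But removing 3-8 disconnects 3 from 8; removing 5-2 disconnects 5 from 2; removing 4-9 disconnects 4 from 9; removing 10-6 disconnects 10 from 6 — these are bridges.
In total 8 edges are bridges.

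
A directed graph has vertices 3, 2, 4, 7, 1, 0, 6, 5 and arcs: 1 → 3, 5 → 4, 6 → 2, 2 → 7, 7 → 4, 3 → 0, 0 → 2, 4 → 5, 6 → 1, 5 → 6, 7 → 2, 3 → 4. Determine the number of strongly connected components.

1

{0, 1, 2, 3, 4, 5, 6, 7} are all mutually reachable — one SCC of size 8.
That gives 1 strongly connected component.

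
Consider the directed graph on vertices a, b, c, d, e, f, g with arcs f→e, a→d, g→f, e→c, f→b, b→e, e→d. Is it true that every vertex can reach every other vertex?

There is no directed path from c to e, so the graph is not strongly connected.

No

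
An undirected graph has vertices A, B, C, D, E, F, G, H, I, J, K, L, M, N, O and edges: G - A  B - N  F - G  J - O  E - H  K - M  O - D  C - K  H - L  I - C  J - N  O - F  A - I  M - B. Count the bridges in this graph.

The edges on the cycle J-O-F-G-A-I-C-K-M-B-N-J are not bridges since each lies on that cycle.
But removing O - D disconnects O from D; removing E - H disconnects E from H; removing H - L disconnects H from L — these are bridges.
That makes 3 bridges.

3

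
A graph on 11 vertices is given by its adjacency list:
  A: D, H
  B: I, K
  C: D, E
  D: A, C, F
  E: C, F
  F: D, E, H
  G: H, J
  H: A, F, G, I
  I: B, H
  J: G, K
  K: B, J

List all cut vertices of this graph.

Removing H increases the component count from 1 to 2, so H is a cut vertex.
By contrast removing E leaves 1 component; it is not a cut vertex. No other vertex is a cut vertex either.

H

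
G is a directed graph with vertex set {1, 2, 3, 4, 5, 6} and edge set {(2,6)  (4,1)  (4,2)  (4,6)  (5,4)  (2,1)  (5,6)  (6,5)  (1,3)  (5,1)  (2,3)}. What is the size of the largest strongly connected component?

4

{2, 4, 5, 6} are all mutually reachable — one SCC of size 4.
{1} is an SCC by itself.
{3} is an SCC by itself.
The largest has 4 vertices.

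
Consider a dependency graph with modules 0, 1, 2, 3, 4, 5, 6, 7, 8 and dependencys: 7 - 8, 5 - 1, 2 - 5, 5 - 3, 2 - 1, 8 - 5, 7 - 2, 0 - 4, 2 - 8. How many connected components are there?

6 is isolated — a component by itself.
Starting from 0 we can reach 0, 4. That is one component of size 2.
Starting from 1 we can reach 1, 2, 3, 5, 7, 8. That is one component of size 6.
Total: 3 components.

3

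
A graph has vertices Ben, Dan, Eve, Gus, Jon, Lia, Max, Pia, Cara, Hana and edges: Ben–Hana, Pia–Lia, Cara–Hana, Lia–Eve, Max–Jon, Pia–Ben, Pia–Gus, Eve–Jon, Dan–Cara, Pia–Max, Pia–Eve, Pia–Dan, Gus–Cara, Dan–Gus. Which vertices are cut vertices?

Removing Pia increases the component count from 1 to 2, so Pia is a cut vertex.
By contrast removing Ben leaves 1 component; it is not a cut vertex. No other vertex is a cut vertex either.

Pia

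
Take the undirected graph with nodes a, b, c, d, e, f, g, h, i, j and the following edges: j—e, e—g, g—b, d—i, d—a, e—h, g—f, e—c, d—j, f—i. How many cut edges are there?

The edges on the cycle d-j-e-g-f-i-d are not bridges since each lies on that cycle.
But removing g—b disconnects g from b; removing h—e disconnects h from e; removing d—a disconnects d from a; removing e—c disconnects e from c — these are bridges.
That makes 4 bridges.

4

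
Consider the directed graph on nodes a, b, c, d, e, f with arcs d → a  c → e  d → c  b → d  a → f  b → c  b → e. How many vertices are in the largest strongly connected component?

1

{d} is an SCC by itself.
{e} is an SCC by itself.
{a} is an SCC by itself.
{b} is an SCC by itself.
{f} is an SCC by itself.
(and 1 more singleton SCC)
The largest has 1 vertex.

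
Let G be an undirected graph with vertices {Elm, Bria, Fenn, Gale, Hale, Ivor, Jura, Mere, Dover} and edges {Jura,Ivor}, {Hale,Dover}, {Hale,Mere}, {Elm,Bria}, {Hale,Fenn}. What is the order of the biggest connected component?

4

Gale is isolated — a component by itself.
Starting from Ivor we can reach Ivor, Jura. That is one component of size 2.
Starting from Elm we can reach Elm, Bria. That is one component of size 2.
Starting from Fenn we can reach Fenn, Hale, Mere, Dover. That is one component of size 4.
The largest has 4 vertices.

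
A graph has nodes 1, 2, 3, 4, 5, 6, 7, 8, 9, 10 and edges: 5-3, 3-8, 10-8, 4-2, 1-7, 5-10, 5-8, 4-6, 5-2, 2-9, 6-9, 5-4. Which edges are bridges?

The edges on the cycle 5-4-6-9-2-5 are not bridges since each lies on that cycle.
But removing 1-7 disconnects 1 from 7 — this is a bridge.

1-7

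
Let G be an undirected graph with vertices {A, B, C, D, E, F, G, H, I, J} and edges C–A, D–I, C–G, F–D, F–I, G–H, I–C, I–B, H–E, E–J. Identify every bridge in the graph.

A-C, B-I, C-G, C-I, E-H, E-J, G-H

The edges on the cycle F-D-I-F are not bridges since each lies on that cycle.
But removing C–G disconnects C from G; removing I–C disconnects I from C; removing E–J disconnects E from J; removing C–A disconnects C from A — these are bridges.
In total 7 edges are bridges.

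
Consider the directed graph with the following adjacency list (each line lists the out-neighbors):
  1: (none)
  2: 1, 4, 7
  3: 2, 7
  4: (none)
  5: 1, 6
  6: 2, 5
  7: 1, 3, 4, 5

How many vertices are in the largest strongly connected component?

5

{2, 3, 5, 6, 7} are all mutually reachable — one SCC of size 5.
{4} is an SCC by itself.
{1} is an SCC by itself.
The largest has 5 vertices.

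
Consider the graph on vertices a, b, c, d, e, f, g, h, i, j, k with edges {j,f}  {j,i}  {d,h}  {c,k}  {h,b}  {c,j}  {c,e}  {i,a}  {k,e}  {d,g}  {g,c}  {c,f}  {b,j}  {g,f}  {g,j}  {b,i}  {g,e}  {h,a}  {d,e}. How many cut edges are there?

The edges on the cycle g-c-k-e-g are not bridges since each lies on that cycle.
Every edge lies on some cycle, so there are no bridges.

0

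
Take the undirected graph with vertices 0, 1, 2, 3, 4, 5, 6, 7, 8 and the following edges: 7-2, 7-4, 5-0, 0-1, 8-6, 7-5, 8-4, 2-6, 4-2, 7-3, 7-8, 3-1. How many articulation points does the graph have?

1

Removing 7 increases the component count from 1 to 2, so 7 is a cut vertex.
By contrast removing 5 leaves 1 component; it is not a cut vertex. No other vertex is a cut vertex either.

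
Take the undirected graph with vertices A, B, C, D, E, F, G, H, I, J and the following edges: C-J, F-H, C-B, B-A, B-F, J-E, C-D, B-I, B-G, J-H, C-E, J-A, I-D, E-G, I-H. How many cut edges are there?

0

The edges on the cycle C-J-E-G-B-C are not bridges since each lies on that cycle.
Every edge lies on some cycle, so there are no bridges.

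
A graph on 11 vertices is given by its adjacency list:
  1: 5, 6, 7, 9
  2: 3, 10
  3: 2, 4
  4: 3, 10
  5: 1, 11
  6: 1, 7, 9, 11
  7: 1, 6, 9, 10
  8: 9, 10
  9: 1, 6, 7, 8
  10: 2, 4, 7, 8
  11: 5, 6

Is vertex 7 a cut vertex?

Deleting 7 leaves 1 component (was 1) (its neighbors 1, 6, 9, 10 remain connected to each other), so 7 is not a cut vertex.

No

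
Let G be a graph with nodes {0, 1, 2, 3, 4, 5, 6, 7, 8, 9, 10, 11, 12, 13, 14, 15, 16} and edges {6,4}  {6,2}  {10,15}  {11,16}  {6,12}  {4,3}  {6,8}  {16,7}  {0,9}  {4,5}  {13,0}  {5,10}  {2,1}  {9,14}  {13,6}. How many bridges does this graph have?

removing 0-9 disconnects 0 from 9; removing 6-8 disconnects 6 from 8; removing 6-4 disconnects 6 from 4; removing 2-1 disconnects 2 from 1 — these are bridges.
In total 15 edges are bridges.

15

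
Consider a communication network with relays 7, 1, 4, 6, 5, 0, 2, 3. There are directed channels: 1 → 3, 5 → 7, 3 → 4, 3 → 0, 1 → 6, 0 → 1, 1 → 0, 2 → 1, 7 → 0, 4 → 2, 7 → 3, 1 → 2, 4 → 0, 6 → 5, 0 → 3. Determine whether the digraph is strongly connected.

Yes

From 2 we can reach every vertex (0, 1, 2, 3, 4, 5, 6, 7), and every vertex can reach 2 (0, 1, 2, 3, 4, 5, 6, 7). So the whole graph is one strongly connected component.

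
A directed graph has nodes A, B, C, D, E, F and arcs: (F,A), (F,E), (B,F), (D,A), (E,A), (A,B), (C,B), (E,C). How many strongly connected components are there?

2

{A, B, C, E, F} are all mutually reachable — one SCC of size 5.
{D} is an SCC by itself.
That gives 2 strongly connected components.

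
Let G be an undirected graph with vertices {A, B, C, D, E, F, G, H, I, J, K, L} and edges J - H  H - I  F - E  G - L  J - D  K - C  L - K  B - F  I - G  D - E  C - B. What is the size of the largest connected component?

11

A is isolated — a component by itself.
Starting from B we can reach B, C, D, E, F, G, H, I, J, K, L. That is one component of size 11.
The largest has 11 vertices.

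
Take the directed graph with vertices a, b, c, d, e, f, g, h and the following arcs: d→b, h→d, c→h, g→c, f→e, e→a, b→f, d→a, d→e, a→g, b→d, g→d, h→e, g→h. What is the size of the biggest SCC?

8

{a, b, c, d, e, f, g, h} are all mutually reachable — one SCC of size 8.
The largest has 8 vertices.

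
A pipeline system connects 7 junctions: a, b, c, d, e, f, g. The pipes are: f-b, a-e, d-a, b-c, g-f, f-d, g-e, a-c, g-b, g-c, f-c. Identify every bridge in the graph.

none

The edges on the cycle g-f-d-a-e-g are not bridges since each lies on that cycle.
Every edge lies on some cycle, so there are no bridges.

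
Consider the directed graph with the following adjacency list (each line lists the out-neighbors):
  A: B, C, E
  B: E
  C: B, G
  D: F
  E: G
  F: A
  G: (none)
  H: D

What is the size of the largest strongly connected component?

{H} is an SCC by itself.
{E} is an SCC by itself.
{F} is an SCC by itself.
{G} is an SCC by itself.
{B} is an SCC by itself.
(and 3 more singleton SCCs)
The largest has 1 vertex.

1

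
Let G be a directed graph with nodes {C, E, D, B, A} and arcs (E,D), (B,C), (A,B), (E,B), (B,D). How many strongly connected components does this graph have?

5

{C} is an SCC by itself.
{E} is an SCC by itself.
{D} is an SCC by itself.
{A} is an SCC by itself.
{B} is an SCC by itself.
That gives 5 strongly connected components.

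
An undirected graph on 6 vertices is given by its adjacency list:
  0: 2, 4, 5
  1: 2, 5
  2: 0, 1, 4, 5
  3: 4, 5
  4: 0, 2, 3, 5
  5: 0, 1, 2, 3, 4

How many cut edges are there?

The edges on the cycle 2-5-4-0-2 are not bridges since each lies on that cycle.
Every edge lies on some cycle, so there are no bridges.

0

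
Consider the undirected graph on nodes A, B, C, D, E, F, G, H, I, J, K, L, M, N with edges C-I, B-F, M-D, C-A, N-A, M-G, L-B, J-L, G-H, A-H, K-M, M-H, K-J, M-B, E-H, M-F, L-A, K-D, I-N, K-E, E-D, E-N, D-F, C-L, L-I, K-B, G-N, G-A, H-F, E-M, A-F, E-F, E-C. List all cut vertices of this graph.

none

Removing F, for instance, still leaves 1 component. No single vertex removal increases the component count — the graph has no articulation points.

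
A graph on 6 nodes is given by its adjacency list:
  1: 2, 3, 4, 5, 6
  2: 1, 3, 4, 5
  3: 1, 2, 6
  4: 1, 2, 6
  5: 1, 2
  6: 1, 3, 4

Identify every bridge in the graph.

none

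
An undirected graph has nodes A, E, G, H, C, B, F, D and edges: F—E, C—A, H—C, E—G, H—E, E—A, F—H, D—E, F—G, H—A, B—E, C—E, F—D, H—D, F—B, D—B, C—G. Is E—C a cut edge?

No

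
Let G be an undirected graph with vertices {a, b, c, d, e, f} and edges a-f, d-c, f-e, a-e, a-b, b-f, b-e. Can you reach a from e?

Yes

From e we can reach a, b, e, f, which includes a.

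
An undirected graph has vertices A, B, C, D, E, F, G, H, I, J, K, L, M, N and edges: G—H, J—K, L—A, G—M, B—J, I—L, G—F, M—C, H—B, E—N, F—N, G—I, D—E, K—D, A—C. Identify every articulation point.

G

Removing G increases the component count from 1 to 2, so G is a cut vertex.
By contrast removing H leaves 1 component; it is not a cut vertex. No other vertex is a cut vertex either.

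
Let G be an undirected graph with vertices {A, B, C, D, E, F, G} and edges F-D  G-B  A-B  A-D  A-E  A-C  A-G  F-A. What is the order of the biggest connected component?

7

Starting from A we can reach A, B, C, D, E, F, G. That is one component of size 7.
The largest has 7 vertices.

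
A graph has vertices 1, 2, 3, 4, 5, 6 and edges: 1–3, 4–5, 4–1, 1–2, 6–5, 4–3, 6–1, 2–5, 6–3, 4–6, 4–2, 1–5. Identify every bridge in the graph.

none

The edges on the cycle 6-1-5-6 are not bridges since each lies on that cycle.
Every edge lies on some cycle, so there are no bridges.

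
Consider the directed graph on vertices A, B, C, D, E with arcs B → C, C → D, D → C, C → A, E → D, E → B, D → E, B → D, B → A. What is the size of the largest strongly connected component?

{B, C, D, E} are all mutually reachable — one SCC of size 4.
{A} is an SCC by itself.
The largest has 4 vertices.

4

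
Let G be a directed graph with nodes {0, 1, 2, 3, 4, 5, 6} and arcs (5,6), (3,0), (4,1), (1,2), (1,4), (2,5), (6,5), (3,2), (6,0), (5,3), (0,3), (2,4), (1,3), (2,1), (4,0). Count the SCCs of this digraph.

1

{0, 1, 2, 3, 4, 5, 6} are all mutually reachable — one SCC of size 7.
That gives 1 strongly connected component.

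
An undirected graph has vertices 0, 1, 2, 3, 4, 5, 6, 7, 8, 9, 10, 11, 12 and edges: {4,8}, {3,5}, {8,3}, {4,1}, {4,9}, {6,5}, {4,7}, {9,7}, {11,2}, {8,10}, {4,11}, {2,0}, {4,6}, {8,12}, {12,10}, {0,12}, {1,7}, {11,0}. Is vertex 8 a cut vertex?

No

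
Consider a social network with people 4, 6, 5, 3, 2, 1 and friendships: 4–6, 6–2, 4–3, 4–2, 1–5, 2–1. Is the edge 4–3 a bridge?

Yes

Removing 4–3 leaves no path between 4 and 3: the component count goes from 1 to 2. So it is a bridge.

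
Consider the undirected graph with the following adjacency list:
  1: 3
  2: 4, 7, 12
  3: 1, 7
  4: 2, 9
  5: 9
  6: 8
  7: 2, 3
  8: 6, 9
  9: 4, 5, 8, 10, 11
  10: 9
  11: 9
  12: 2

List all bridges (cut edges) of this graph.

1-3, 10-9, 11-9, 12-2, 2-4, 2-7, 3-7, 4-9, 5-9, 6-8, 8-9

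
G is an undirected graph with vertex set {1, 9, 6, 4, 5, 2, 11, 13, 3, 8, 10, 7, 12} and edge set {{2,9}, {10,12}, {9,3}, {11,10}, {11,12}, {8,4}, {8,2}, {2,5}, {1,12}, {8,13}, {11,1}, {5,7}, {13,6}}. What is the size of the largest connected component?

Starting from 1 we can reach 1, 10, 11, 12. That is one component of size 4.
Starting from 2 we can reach 2, 3, 4, 5, 6, 7, 8, 9, 13. That is one component of size 9.
The largest has 9 vertices.

9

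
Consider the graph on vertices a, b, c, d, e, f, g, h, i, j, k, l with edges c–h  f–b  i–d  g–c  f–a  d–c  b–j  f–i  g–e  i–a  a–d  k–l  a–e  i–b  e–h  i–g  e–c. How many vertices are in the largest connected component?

Starting from k we can reach k, l. That is one component of size 2.
Starting from a we can reach a, b, c, d, e, f, g, h, i, j. That is one component of size 10.
The largest has 10 vertices.

10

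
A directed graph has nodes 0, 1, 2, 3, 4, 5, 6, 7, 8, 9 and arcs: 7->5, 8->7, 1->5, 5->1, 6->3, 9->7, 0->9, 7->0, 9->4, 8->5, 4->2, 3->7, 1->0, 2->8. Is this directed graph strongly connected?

There is no directed path from 4 to 3, so the graph is not strongly connected.

No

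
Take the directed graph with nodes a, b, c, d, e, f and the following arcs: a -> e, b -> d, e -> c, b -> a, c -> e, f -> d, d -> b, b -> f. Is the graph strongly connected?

There is no directed path from c to a, so the graph is not strongly connected.

No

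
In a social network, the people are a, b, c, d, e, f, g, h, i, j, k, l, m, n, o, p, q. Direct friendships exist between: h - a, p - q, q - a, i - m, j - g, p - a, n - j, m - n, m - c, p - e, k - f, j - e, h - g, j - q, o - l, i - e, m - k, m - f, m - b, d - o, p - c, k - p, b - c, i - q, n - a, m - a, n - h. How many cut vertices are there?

1

Removing o increases the component count from 2 to 3, so o is a cut vertex.
By contrast removing d leaves 2 components; it is not a cut vertex. No other vertex is a cut vertex either.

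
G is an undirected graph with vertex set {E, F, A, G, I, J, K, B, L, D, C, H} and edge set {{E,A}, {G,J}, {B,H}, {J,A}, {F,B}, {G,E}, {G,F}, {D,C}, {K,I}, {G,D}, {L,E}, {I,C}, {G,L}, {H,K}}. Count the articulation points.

1

Removing G increases the component count from 1 to 2, so G is a cut vertex.
By contrast removing K leaves 1 component; it is not a cut vertex. No other vertex is a cut vertex either.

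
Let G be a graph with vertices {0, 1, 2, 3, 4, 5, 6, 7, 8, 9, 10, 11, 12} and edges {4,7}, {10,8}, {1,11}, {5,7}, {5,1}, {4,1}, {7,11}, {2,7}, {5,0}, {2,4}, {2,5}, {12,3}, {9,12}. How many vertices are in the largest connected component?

6 is isolated — a component by itself.
Starting from 8 we can reach 8, 10. That is one component of size 2.
Starting from 3 we can reach 3, 9, 12. That is one component of size 3.
Starting from 0 we can reach 0, 1, 2, 4, 5, 7, 11. That is one component of size 7.
The largest has 7 vertices.

7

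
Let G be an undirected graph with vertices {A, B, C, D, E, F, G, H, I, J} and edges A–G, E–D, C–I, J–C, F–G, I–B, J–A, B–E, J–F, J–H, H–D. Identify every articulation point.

Removing J increases the component count from 1 to 2, so J is a cut vertex.
By contrast removing H leaves 1 component; it is not a cut vertex. No other vertex is a cut vertex either.

J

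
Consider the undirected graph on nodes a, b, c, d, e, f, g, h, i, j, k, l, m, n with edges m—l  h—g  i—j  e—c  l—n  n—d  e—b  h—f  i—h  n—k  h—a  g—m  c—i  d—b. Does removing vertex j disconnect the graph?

No

Deleting j leaves 1 component (was 1), so j is not a cut vertex.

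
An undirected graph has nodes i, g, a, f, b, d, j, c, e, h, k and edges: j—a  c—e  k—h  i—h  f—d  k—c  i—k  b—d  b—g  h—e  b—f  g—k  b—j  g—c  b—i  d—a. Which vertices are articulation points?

b

Removing b increases the component count from 1 to 2, so b is a cut vertex.
By contrast removing j leaves 1 component; it is not a cut vertex. No other vertex is a cut vertex either.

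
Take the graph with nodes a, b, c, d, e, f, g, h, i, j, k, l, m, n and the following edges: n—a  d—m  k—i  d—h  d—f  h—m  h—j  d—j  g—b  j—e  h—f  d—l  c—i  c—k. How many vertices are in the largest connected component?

Starting from b we can reach b, g. That is one component of size 2.
Starting from a we can reach a, n. That is one component of size 2.
Starting from c we can reach c, i, k. That is one component of size 3.
Starting from d we can reach d, e, f, h, j, l, m. That is one component of size 7.
The largest has 7 vertices.

7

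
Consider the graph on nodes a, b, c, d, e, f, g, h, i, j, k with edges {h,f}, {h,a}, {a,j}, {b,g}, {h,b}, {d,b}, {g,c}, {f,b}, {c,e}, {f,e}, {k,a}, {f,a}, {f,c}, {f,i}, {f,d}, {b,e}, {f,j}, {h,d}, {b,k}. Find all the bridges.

The edges on the cycle f-c-e-f are not bridges since each lies on that cycle.
But removing i–f disconnects i from f — this is a bridge.

f-i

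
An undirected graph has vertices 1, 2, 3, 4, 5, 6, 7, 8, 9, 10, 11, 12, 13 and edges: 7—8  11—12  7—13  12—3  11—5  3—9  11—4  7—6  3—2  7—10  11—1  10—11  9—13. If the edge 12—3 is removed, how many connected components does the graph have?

1

12 and 3 are still connected via 12-11-10-7-13-9-3, so the component count stays at 1.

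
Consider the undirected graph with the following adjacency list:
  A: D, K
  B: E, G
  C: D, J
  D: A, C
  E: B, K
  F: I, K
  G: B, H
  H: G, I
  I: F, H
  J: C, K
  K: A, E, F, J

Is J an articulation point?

No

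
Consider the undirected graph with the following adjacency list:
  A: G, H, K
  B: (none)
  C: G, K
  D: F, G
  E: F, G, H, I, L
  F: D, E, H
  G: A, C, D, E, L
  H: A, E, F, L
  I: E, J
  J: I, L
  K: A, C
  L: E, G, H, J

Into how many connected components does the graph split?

2

B is isolated — a component by itself.
Starting from A we can reach A, C, D, E, F, G, H, I, J, K, L. That is one component of size 11.
Total: 2 components.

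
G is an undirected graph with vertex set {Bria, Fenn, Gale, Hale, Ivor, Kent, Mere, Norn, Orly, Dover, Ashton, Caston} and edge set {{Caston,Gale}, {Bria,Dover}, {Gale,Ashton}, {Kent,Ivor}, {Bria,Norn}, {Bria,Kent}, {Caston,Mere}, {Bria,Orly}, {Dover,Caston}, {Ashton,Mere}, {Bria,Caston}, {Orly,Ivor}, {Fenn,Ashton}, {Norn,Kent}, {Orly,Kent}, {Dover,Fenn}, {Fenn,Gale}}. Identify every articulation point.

Removing Bria increases the component count from 2 to 3, so Bria is a cut vertex.
By contrast removing Gale leaves 2 components; it is not a cut vertex. No other vertex is a cut vertex either.

Bria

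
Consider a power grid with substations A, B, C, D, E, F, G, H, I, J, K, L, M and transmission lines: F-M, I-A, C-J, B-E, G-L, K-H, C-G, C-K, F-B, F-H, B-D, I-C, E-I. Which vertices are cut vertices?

Removing B increases the component count from 1 to 2, so B is a cut vertex.
Removing C increases the component count from 1 to 3, so C is a cut vertex.
Removing F increases the component count from 1 to 2, so F is a cut vertex.
Likewise G, I are cut vertices.
By contrast removing A leaves 1 component; it is not a cut vertex. No other vertex is a cut vertex either.

B, C, F, G, I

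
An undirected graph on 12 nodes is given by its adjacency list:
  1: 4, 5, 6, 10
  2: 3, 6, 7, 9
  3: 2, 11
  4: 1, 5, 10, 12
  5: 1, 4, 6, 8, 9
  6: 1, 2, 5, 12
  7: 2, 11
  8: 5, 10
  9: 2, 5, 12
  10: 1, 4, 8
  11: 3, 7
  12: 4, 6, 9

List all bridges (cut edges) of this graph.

The edges on the cycle 9-12-4-10-8-5-9 are not bridges since each lies on that cycle.
Every edge lies on some cycle, so there are no bridges.

none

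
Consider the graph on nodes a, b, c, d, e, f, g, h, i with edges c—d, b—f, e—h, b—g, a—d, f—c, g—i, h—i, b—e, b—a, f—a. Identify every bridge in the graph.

none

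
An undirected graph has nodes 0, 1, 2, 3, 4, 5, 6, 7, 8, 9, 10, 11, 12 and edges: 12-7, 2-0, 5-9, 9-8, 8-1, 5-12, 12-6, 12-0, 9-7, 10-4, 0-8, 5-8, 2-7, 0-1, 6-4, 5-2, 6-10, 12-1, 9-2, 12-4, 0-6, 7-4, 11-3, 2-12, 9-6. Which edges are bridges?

11-3

The edges on the cycle 0-8-1-0 are not bridges since each lies on that cycle.
But removing 11-3 disconnects 11 from 3 — this is a bridge.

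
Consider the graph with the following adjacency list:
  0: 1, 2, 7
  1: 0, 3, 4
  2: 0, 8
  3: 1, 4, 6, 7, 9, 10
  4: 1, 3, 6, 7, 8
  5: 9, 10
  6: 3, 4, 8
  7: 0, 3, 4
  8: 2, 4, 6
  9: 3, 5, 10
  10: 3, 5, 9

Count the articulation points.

1

Removing 3 increases the component count from 1 to 2, so 3 is a cut vertex.
By contrast removing 9 leaves 1 component; it is not a cut vertex. No other vertex is a cut vertex either.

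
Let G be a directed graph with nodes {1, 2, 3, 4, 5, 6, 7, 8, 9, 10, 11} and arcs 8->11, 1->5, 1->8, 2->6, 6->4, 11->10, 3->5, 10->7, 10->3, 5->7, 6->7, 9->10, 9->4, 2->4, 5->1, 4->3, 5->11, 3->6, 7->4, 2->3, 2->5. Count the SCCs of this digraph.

{1, 3, 4, 5, 6, 7, 8, 10, 11} are all mutually reachable — one SCC of size 9.
{2} is an SCC by itself.
{9} is an SCC by itself.
That gives 3 strongly connected components.

3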